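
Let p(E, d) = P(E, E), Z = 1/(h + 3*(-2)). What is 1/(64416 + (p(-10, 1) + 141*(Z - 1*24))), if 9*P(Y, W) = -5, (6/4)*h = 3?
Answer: 36/2195863 ≈ 1.6394e-5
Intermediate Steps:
h = 2 (h = (⅔)*3 = 2)
P(Y, W) = -5/9 (P(Y, W) = (⅑)*(-5) = -5/9)
Z = -¼ (Z = 1/(2 + 3*(-2)) = 1/(2 - 6) = 1/(-4) = -¼ ≈ -0.25000)
p(E, d) = -5/9
1/(64416 + (p(-10, 1) + 141*(Z - 1*24))) = 1/(64416 + (-5/9 + 141*(-¼ - 1*24))) = 1/(64416 + (-5/9 + 141*(-¼ - 24))) = 1/(64416 + (-5/9 + 141*(-97/4))) = 1/(64416 + (-5/9 - 13677/4)) = 1/(64416 - 123113/36) = 1/(2195863/36) = 36/2195863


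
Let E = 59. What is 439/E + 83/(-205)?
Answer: 85098/12095 ≈ 7.0358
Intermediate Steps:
439/E + 83/(-205) = 439/59 + 83/(-205) = 439*(1/59) + 83*(-1/205) = 439/59 - 83/205 = 85098/12095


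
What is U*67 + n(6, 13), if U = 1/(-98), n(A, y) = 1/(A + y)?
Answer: -1175/1862 ≈ -0.63104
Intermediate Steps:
U = -1/98 ≈ -0.010204
U*67 + n(6, 13) = -1/98*67 + 1/(6 + 13) = -67/98 + 1/19 = -1175/1862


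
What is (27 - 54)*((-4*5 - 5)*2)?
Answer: 1350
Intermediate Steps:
(27 - 54)*((-4*5 - 5)*2) = -27*(-20 - 5)*2 = -(-675)*2 = -27*(-50) = 1350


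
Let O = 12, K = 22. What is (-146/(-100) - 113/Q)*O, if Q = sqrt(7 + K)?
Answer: 438/25 - 1356*sqrt(29)/29 ≈ -234.28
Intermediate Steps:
Q = sqrt(29) (Q = sqrt(7 + 22) = sqrt(29) ≈ 5.3852)
(-146/(-100) - 113/Q)*O = (-146/(-100) - 113*sqrt(29)/29)*12 = (-146*(-1/100) - 113*sqrt(29)/29)*12 = (73/50 - 113*sqrt(29)/29)*12 = 438/25 - 1356*sqrt(29)/29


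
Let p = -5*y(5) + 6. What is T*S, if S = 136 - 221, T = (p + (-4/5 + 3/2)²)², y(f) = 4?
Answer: -31028417/2000 ≈ -15514.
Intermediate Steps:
p = -14 (p = -5*4 + 6 = -20 + 6 = -14)
T = 1825201/10000 (T = (-14 + (-4/5 + 3/2)²)² = (-14 + (-4*⅕ + 3*(½))²)² = (-14 + (-⅘ + 3/2)²)² = (-14 + (7/10)²)² = (-14 + 49/100)² = (-1351/100)² = 1825201/10000 ≈ 182.52)
S = -85
T*S = (1825201/10000)*(-85) = -31028417/2000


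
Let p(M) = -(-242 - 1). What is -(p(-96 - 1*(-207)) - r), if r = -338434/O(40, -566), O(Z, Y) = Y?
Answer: 100448/283 ≈ 354.94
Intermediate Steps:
p(M) = 243 (p(M) = -1*(-243) = 243)
r = 169217/283 (r = -338434/(-566) = -338434*(-1/566) = 169217/283 ≈ 597.94)
-(p(-96 - 1*(-207)) - r) = -(243 - 1*169217/283) = -(243 - 169217/283) = -1*(-100448/283) = 100448/283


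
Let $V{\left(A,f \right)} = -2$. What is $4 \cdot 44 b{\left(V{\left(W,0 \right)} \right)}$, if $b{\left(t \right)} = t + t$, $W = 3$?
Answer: $-704$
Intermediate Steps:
$b{\left(t \right)} = 2 t$
$4 \cdot 44 b{\left(V{\left(W,0 \right)} \right)} = 4 \cdot 44 \cdot 2 \left(-2\right) = 176 \left(-4\right) = -704$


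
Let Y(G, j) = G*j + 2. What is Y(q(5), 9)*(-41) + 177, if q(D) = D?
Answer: -1750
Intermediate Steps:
Y(G, j) = 2 + G*j
Y(q(5), 9)*(-41) + 177 = (2 + 5*9)*(-41) + 177 = (2 + 45)*(-41) + 177 = 47*(-41) + 177 = -1927 + 177 = -1750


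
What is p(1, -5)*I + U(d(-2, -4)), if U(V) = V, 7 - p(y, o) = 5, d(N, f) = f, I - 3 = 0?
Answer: 2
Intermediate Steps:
I = 3 (I = 3 + 0 = 3)
p(y, o) = 2 (p(y, o) = 7 - 1*5 = 7 - 5 = 2)
p(1, -5)*I + U(d(-2, -4)) = 2*3 - 4 = 6 - 4 = 2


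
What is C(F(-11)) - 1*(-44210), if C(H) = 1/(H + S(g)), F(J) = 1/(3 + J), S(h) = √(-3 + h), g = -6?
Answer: 25509162/577 - 192*I/577 ≈ 44210.0 - 0.33276*I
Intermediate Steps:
C(H) = 1/(H + 3*I) (C(H) = 1/(H + √(-3 - 6)) = 1/(H + √(-9)) = 1/(H + 3*I))
C(F(-11)) - 1*(-44210) = 1/(1/(3 - 11) + 3*I) - 1*(-44210) = 1/(1/(-8) + 3*I) + 44210 = 1/(-⅛ + 3*I) + 44210 = 64*(-⅛ - 3*I)/577 + 44210 = 44210 + 64*(-⅛ - 3*I)/577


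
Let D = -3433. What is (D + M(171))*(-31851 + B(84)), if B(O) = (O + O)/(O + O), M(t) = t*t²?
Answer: -159147379300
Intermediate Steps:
M(t) = t³
B(O) = 1 (B(O) = (2*O)/((2*O)) = (2*O)*(1/(2*O)) = 1)
(D + M(171))*(-31851 + B(84)) = (-3433 + 171³)*(-31851 + 1) = (-3433 + 5000211)*(-31850) = 4996778*(-31850) = -159147379300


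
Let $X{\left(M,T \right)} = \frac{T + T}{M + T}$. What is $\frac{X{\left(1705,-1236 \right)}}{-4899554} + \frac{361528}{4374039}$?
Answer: $\frac{415381343583268}{5025532045333107} \approx 0.082654$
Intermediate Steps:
$X{\left(M,T \right)} = \frac{2 T}{M + T}$
$\frac{X{\left(1705,-1236 \right)}}{-4899554} + \frac{361528}{4374039} = \frac{2 \left(-1236\right) \frac{1}{1705 - 1236}}{-4899554} + \frac{361528}{4374039} = 2 \left(-1236\right) \frac{1}{469} \left(- \frac{1}{4899554}\right) + 361528 \cdot \frac{1}{4374039} = 2 \left(-1236\right) \frac{1}{469} \left(- \frac{1}{4899554}\right) + \frac{361528}{4374039} = \left(- \frac{2472}{469}\right) \left(- \frac{1}{4899554}\right) + \frac{361528}{4374039} = \frac{1236}{1148945413} + \frac{361528}{4374039} = \frac{415381343583268}{5025532045333107}$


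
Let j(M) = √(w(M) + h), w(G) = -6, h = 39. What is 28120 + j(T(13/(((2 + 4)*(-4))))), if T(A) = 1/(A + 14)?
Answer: 28120 + √33 ≈ 28126.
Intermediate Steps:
T(A) = 1/(14 + A)
j(M) = √33 (j(M) = √(-6 + 39) = √33)
28120 + j(T(13/(((2 + 4)*(-4))))) = 28120 + √33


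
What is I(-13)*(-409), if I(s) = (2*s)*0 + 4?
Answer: -1636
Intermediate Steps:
I(s) = 4 (I(s) = 0 + 4 = 4)
I(-13)*(-409) = 4*(-409) = -1636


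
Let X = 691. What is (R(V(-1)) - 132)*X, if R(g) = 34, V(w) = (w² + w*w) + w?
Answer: -67718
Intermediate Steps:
V(w) = w + 2*w² (V(w) = (w² + w²) + w = 2*w² + w = w + 2*w²)
(R(V(-1)) - 132)*X = (34 - 132)*691 = -98*691 = -67718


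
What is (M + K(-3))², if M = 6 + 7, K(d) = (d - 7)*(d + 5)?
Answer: 49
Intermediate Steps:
K(d) = (-7 + d)*(5 + d)
M = 13
(M + K(-3))² = (13 + (-35 + (-3)² - 2*(-3)))² = (13 + (-35 + 9 + 6))² = (13 - 20)² = (-7)² = 49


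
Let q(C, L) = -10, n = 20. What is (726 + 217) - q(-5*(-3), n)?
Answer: 953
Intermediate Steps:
(726 + 217) - q(-5*(-3), n) = (726 + 217) - 1*(-10) = 943 + 10 = 953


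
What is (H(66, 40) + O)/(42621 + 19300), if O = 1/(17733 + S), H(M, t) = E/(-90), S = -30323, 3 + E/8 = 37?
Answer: -342457/7016268510 ≈ -4.8809e-5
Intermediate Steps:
E = 272 (E = -24 + 8*37 = -24 + 296 = 272)
H(M, t) = -136/45 (H(M, t) = 272/(-90) = 272*(-1/90) = -136/45)
O = -1/12590 (O = 1/(17733 - 30323) = 1/(-12590) = -1/12590 ≈ -7.9428e-5)
(H(66, 40) + O)/(42621 + 19300) = (-136/45 - 1/12590)/(42621 + 19300) = -342457/113310/61921 = -342457/113310*1/61921 = -342457/7016268510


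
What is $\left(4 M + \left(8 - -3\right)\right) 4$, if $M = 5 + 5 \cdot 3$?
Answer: $364$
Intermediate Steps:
$M = 20$ ($M = 5 + 15 = 20$)
$\left(4 M + \left(8 - -3\right)\right) 4 = \left(4 \cdot 20 + \left(8 - -3\right)\right) 4 = \left(80 + \left(8 + 3\right)\right) 4 = \left(80 + 11\right) 4 = 91 \cdot 4 = 364$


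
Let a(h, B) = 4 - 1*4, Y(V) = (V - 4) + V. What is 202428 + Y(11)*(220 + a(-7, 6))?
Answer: 206388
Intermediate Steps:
Y(V) = -4 + 2*V (Y(V) = (-4 + V) + V = -4 + 2*V)
a(h, B) = 0 (a(h, B) = 4 - 4 = 0)
202428 + Y(11)*(220 + a(-7, 6)) = 202428 + (-4 + 2*11)*(220 + 0) = 202428 + (-4 + 22)*220 = 202428 + 18*220 = 202428 + 3960 = 206388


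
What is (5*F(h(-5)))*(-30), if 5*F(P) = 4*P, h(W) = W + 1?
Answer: 480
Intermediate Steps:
h(W) = 1 + W
F(P) = 4*P/5 (F(P) = (4*P)/5 = 4*P/5)
(5*F(h(-5)))*(-30) = (5*(4*(1 - 5)/5))*(-30) = (5*((⅘)*(-4)))*(-30) = (5*(-16/5))*(-30) = -16*(-30) = 480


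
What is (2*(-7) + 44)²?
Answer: 900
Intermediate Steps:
(2*(-7) + 44)² = (-14 + 44)² = 30² = 900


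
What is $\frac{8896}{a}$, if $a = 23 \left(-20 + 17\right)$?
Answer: $- \frac{8896}{69} \approx -128.93$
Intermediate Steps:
$a = -69$ ($a = 23 \left(-3\right) = -69$)
$\frac{8896}{a} = \frac{8896}{-69} = 8896 \left(- \frac{1}{69}\right) = - \frac{8896}{69}$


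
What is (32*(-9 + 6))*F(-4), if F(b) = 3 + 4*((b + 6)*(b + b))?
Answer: 5856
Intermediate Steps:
F(b) = 3 + 8*b*(6 + b) (F(b) = 3 + 4*((6 + b)*(2*b)) = 3 + 4*(2*b*(6 + b)) = 3 + 8*b*(6 + b))
(32*(-9 + 6))*F(-4) = (32*(-9 + 6))*(3 + 8*(-4)**2 + 48*(-4)) = (32*(-3))*(3 + 8*16 - 192) = -96*(3 + 128 - 192) = -96*(-61) = 5856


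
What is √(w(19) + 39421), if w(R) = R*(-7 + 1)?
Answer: √39307 ≈ 198.26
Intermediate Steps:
w(R) = -6*R (w(R) = R*(-6) = -6*R)
√(w(19) + 39421) = √(-6*19 + 39421) = √(-114 + 39421) = √39307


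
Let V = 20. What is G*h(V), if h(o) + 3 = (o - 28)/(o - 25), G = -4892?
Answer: 34244/5 ≈ 6848.8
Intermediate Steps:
h(o) = -3 + (-28 + o)/(-25 + o) (h(o) = -3 + (o - 28)/(o - 25) = -3 + (-28 + o)/(-25 + o))
G*h(V) = -4892*(47 - 2*20)/(-25 + 20) = -4892*(47 - 40)/(-5) = -(-4892)*7/5 = -4892*(-7/5) = 34244/5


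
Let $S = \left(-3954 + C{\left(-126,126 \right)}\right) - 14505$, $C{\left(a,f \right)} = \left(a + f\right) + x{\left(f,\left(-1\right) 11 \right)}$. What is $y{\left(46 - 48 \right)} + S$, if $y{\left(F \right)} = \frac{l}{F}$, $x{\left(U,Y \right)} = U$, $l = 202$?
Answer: $-18434$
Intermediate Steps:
$C{\left(a,f \right)} = a + 2 f$ ($C{\left(a,f \right)} = \left(a + f\right) + f = a + 2 f$)
$y{\left(F \right)} = \frac{202}{F}$
$S = -18333$ ($S = \left(-3954 + \left(-126 + 2 \cdot 126\right)\right) - 14505 = \left(-3954 + \left(-126 + 252\right)\right) - 14505 = \left(-3954 + 126\right) - 14505 = -3828 - 14505 = -18333$)
$y{\left(46 - 48 \right)} + S = \frac{202}{46 - 48} - 18333 = \frac{202}{-2} - 18333 = 202 \left(- \frac{1}{2}\right) - 18333 = -101 - 18333 = -18434$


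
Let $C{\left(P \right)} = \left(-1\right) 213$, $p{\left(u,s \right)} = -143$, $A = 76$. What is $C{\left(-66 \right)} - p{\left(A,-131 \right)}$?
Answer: $-70$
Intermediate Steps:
$C{\left(P \right)} = -213$
$C{\left(-66 \right)} - p{\left(A,-131 \right)} = -213 - -143 = -213 + 143 = -70$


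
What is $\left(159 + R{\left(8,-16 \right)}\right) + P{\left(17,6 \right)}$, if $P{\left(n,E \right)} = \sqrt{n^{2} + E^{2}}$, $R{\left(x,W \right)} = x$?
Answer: $167 + 5 \sqrt{13} \approx 185.03$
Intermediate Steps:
$P{\left(n,E \right)} = \sqrt{E^{2} + n^{2}}$
$\left(159 + R{\left(8,-16 \right)}\right) + P{\left(17,6 \right)} = \left(159 + 8\right) + \sqrt{6^{2} + 17^{2}} = 167 + \sqrt{36 + 289} = 167 + \sqrt{325} = 167 + 5 \sqrt{13}$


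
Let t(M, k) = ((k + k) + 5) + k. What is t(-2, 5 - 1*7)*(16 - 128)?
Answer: 112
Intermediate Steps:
t(M, k) = 5 + 3*k (t(M, k) = (2*k + 5) + k = (5 + 2*k) + k = 5 + 3*k)
t(-2, 5 - 1*7)*(16 - 128) = (5 + 3*(5 - 1*7))*(16 - 128) = (5 + 3*(5 - 7))*(-112) = (5 + 3*(-2))*(-112) = (5 - 6)*(-112) = -1*(-112) = 112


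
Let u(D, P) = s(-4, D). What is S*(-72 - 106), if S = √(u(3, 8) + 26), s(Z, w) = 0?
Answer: -178*√26 ≈ -907.63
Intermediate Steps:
u(D, P) = 0
S = √26 (S = √(0 + 26) = √26 ≈ 5.0990)
S*(-72 - 106) = √26*(-72 - 106) = √26*(-178) = -178*√26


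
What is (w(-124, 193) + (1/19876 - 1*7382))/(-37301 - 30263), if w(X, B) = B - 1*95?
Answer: 144776783/1342902064 ≈ 0.10781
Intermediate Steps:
w(X, B) = -95 + B (w(X, B) = B - 95 = -95 + B)
(w(-124, 193) + (1/19876 - 1*7382))/(-37301 - 30263) = ((-95 + 193) + (1/19876 - 1*7382))/(-37301 - 30263) = (98 + (1/19876 - 7382))/(-67564) = (98 - 146724631/19876)*(-1/67564) = -144776783/19876*(-1/67564) = 144776783/1342902064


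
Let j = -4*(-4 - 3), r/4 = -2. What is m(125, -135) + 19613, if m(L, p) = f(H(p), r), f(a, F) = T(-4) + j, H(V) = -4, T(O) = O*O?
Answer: 19657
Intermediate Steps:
T(O) = O²
r = -8 (r = 4*(-2) = -8)
j = 28 (j = -4*(-7) = 28)
f(a, F) = 44 (f(a, F) = (-4)² + 28 = 16 + 28 = 44)
m(L, p) = 44
m(125, -135) + 19613 = 44 + 19613 = 19657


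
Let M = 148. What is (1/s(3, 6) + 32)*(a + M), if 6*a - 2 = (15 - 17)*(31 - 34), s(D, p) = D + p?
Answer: 129472/27 ≈ 4795.3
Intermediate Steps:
a = 4/3 (a = ⅓ + ((15 - 17)*(31 - 34))/6 = ⅓ + (-2*(-3))/6 = ⅓ + (⅙)*6 = ⅓ + 1 = 4/3 ≈ 1.3333)
(1/s(3, 6) + 32)*(a + M) = (1/(3 + 6) + 32)*(4/3 + 148) = (1/9 + 32)*(448/3) = (⅑ + 32)*(448/3) = (289/9)*(448/3) = 129472/27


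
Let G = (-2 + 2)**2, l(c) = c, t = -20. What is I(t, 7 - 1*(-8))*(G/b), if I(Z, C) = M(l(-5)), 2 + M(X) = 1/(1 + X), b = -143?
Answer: 0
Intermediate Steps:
M(X) = -2 + 1/(1 + X)
G = 0 (G = 0**2 = 0)
I(Z, C) = -9/4 (I(Z, C) = (-1 - 2*(-5))/(1 - 5) = (-1 + 10)/(-4) = -1/4*9 = -9/4)
I(t, 7 - 1*(-8))*(G/b) = -0/(-143) = -0*(-1)/143 = -9/4*0 = 0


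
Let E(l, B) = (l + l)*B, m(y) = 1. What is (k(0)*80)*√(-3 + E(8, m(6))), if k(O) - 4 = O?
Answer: 320*√13 ≈ 1153.8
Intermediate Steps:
k(O) = 4 + O
E(l, B) = 2*B*l (E(l, B) = (2*l)*B = 2*B*l)
(k(0)*80)*√(-3 + E(8, m(6))) = ((4 + 0)*80)*√(-3 + 2*1*8) = (4*80)*√(-3 + 16) = 320*√13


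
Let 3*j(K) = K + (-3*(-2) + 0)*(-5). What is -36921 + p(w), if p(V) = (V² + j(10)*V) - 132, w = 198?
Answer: 831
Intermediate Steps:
j(K) = -10 + K/3 (j(K) = (K + (-3*(-2) + 0)*(-5))/3 = (K + (6 + 0)*(-5))/3 = (K + 6*(-5))/3 = (K - 30)/3 = (-30 + K)/3 = -10 + K/3)
p(V) = -132 + V² - 20*V/3 (p(V) = (V² + (-10 + (⅓)*10)*V) - 132 = (V² + (-10 + 10/3)*V) - 132 = (V² - 20*V/3) - 132 = -132 + V² - 20*V/3)
-36921 + p(w) = -36921 + (-132 + 198² - 20/3*198) = -36921 + (-132 + 39204 - 1320) = -36921 + 37752 = 831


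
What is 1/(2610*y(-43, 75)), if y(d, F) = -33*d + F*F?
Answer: 1/18384840 ≈ 5.4393e-8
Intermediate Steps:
y(d, F) = F² - 33*d (y(d, F) = -33*d + F² = F² - 33*d)
1/(2610*y(-43, 75)) = 1/(2610*(75² - 33*(-43))) = 1/(2610*(5625 + 1419)) = (1/2610)/7044 = (1/2610)*(1/7044) = 1/18384840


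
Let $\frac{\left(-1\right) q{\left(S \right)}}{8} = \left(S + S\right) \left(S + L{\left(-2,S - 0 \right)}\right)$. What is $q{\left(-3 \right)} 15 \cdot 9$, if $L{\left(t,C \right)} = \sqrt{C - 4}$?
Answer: $-19440 + 6480 i \sqrt{7} \approx -19440.0 + 17144.0 i$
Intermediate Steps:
$L{\left(t,C \right)} = \sqrt{-4 + C}$
$q{\left(S \right)} = - 16 S \left(S + \sqrt{-4 + S}\right)$ ($q{\left(S \right)} = - 8 \left(S + S\right) \left(S + \sqrt{-4 + \left(S - 0\right)}\right) = - 8 \cdot 2 S \left(S + \sqrt{-4 + \left(S + 0\right)}\right) = - 8 \cdot 2 S \left(S + \sqrt{-4 + S}\right) = - 16 S \left(S + \sqrt{-4 + S}\right)$)
$q{\left(-3 \right)} 15 \cdot 9 = \left(-16\right) \left(-3\right) \left(-3 + \sqrt{-4 - 3}\right) 15 \cdot 9 = \left(-16\right) \left(-3\right) \left(-3 + \sqrt{-7}\right) 15 \cdot 9 = \left(-16\right) \left(-3\right) \left(-3 + i \sqrt{7}\right) 15 \cdot 9 = \left(-144 + 48 i \sqrt{7}\right) 15 \cdot 9 = \left(-2160 + 720 i \sqrt{7}\right) 9 = -19440 + 6480 i \sqrt{7}$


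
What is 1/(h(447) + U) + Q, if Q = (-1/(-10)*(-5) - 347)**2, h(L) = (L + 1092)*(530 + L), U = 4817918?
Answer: 3053452681029/25286084 ≈ 1.2076e+5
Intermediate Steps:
h(L) = (530 + L)*(1092 + L) (h(L) = (1092 + L)*(530 + L) = (530 + L)*(1092 + L))
Q = 483025/4 (Q = (-1*(-1/10)*(-5) - 347)**2 = ((1/10)*(-5) - 347)**2 = (-1/2 - 347)**2 = (-695/2)**2 = 483025/4 ≈ 1.2076e+5)
1/(h(447) + U) + Q = 1/((578760 + 447**2 + 1622*447) + 4817918) + 483025/4 = 1/((578760 + 199809 + 725034) + 4817918) + 483025/4 = 1/(1503603 + 4817918) + 483025/4 = 1/6321521 + 483025/4 = 3053452681029/25286084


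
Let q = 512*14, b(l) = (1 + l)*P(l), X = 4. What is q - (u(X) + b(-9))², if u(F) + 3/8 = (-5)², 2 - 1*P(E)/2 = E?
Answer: -1007769/64 ≈ -15746.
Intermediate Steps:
P(E) = 4 - 2*E
u(F) = 197/8 (u(F) = -3/8 + (-5)² = -3/8 + 25 = 197/8)
b(l) = (1 + l)*(4 - 2*l)
q = 7168
q - (u(X) + b(-9))² = 7168 - (197/8 + (4 - 2*(-9)² + 2*(-9)))² = 7168 - (197/8 + (4 - 2*81 - 18))² = 7168 - (197/8 + (4 - 162 - 18))² = 7168 - (197/8 - 176)² = 7168 - (-1211/8)² = 7168 - 1*1466521/64 = 7168 - 1466521/64 = -1007769/64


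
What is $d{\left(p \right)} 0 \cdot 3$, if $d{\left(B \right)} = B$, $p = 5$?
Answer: $0$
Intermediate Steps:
$d{\left(p \right)} 0 \cdot 3 = 5 \cdot 0 \cdot 3 = 0 \cdot 3 = 0$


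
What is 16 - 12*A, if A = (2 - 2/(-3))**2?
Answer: -208/3 ≈ -69.333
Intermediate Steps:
A = 64/9 (A = (2 - 2*(-1/3))**2 = (2 + 2/3)**2 = (8/3)**2 = 64/9 ≈ 7.1111)
16 - 12*A = 16 - 12*64/9 = 16 - 256/3 = -208/3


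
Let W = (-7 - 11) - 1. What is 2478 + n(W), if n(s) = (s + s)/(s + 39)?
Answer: 24761/10 ≈ 2476.1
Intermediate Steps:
W = -19 (W = -18 - 1 = -19)
n(s) = 2*s/(39 + s) (n(s) = (2*s)/(39 + s) = 2*s/(39 + s))
2478 + n(W) = 2478 + 2*(-19)/(39 - 19) = 2478 + 2*(-19)/20 = 2478 + 2*(-19)*(1/20) = 2478 - 19/10 = 24761/10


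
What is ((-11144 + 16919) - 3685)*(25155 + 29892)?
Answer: 115048230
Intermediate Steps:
((-11144 + 16919) - 3685)*(25155 + 29892) = (5775 - 3685)*55047 = 2090*55047 = 115048230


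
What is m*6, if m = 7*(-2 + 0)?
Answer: -84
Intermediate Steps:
m = -14 (m = 7*(-2) = -14)
m*6 = -14*6 = -84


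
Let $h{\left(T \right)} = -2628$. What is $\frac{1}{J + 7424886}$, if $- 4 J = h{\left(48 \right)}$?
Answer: $\frac{1}{7425543} \approx 1.3467 \cdot 10^{-7}$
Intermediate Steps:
$J = 657$ ($J = \left(- \frac{1}{4}\right) \left(-2628\right) = 657$)
$\frac{1}{J + 7424886} = \frac{1}{657 + 7424886} = \frac{1}{7425543}$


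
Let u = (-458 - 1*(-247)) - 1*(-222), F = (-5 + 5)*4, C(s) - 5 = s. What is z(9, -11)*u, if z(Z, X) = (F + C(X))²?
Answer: 396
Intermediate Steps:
C(s) = 5 + s
F = 0 (F = 0*4 = 0)
z(Z, X) = (5 + X)² (z(Z, X) = (0 + (5 + X))² = (5 + X)²)
u = 11 (u = (-458 + 247) + 222 = -211 + 222 = 11)
z(9, -11)*u = (5 - 11)²*11 = (-6)²*11 = 36*11 = 396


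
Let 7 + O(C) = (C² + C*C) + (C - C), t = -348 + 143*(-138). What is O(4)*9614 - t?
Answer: 260432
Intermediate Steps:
t = -20082 (t = -348 - 19734 = -20082)
O(C) = -7 + 2*C² (O(C) = -7 + ((C² + C*C) + (C - C)) = -7 + ((C² + C²) + 0) = -7 + (2*C² + 0) = -7 + 2*C²)
O(4)*9614 - t = (-7 + 2*4²)*9614 - 1*(-20082) = (-7 + 2*16)*9614 + 20082 = (-7 + 32)*9614 + 20082 = 25*9614 + 20082 = 240350 + 20082 = 260432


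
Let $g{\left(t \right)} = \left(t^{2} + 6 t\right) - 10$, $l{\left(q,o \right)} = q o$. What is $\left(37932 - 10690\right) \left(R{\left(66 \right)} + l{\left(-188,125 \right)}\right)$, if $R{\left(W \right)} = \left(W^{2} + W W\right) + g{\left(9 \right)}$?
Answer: $-399449446$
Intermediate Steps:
$l{\left(q,o \right)} = o q$
$g{\left(t \right)} = -10 + t^{2} + 6 t$
$R{\left(W \right)} = 125 + 2 W^{2}$ ($R{\left(W \right)} = \left(W^{2} + W W\right) + \left(-10 + 9^{2} + 6 \cdot 9\right) = \left(W^{2} + W^{2}\right) + \left(-10 + 81 + 54\right) = 2 W^{2} + 125 = 125 + 2 W^{2}$)
$\left(37932 - 10690\right) \left(R{\left(66 \right)} + l{\left(-188,125 \right)}\right) = \left(37932 - 10690\right) \left(\left(125 + 2 \cdot 66^{2}\right) + 125 \left(-188\right)\right) = 27242 \left(\left(125 + 2 \cdot 4356\right) - 23500\right) = 27242 \left(\left(125 + 8712\right) - 23500\right) = 27242 \left(8837 - 23500\right) = 27242 \left(-14663\right) = -399449446$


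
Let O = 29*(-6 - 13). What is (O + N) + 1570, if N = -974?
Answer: 45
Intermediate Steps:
O = -551 (O = 29*(-19) = -551)
(O + N) + 1570 = (-551 - 974) + 1570 = -1525 + 1570 = 45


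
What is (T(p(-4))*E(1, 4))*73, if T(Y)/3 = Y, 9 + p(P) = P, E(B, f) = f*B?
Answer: -11388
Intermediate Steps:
E(B, f) = B*f
p(P) = -9 + P
T(Y) = 3*Y
(T(p(-4))*E(1, 4))*73 = ((3*(-9 - 4))*(1*4))*73 = ((3*(-13))*4)*73 = -39*4*73 = -156*73 = -11388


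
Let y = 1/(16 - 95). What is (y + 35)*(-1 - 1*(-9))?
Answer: 22112/79 ≈ 279.90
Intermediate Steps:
y = -1/79 (y = 1/(-79) = -1/79 ≈ -0.012658)
(y + 35)*(-1 - 1*(-9)) = (-1/79 + 35)*(-1 - 1*(-9)) = 2764*(-1 + 9)/79 = (2764/79)*8 = 22112/79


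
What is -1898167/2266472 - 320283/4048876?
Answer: -161756831959/176474309336 ≈ -0.91660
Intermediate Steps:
-1898167/2266472 - 320283/4048876 = -161756831959/176474309336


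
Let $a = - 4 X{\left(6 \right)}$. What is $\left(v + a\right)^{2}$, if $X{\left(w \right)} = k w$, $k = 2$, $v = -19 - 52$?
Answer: $14161$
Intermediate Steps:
$v = -71$ ($v = -19 - 52 = -71$)
$X{\left(w \right)} = 2 w$
$a = -48$ ($a = - 4 \cdot 2 \cdot 6 = \left(-4\right) 12 = -48$)
$\left(v + a\right)^{2} = \left(-71 - 48\right)^{2} = \left(-119\right)^{2} = 14161$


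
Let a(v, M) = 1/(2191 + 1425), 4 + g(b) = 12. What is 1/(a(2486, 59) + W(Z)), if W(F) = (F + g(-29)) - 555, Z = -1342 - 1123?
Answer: -3616/10891391 ≈ -0.00033201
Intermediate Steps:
g(b) = 8 (g(b) = -4 + 12 = 8)
a(v, M) = 1/3616
Z = -2465
W(F) = -547 + F (W(F) = (F + 8) - 555 = (8 + F) - 555 = -547 + F)
1/(a(2486, 59) + W(Z)) = 1/(1/3616 + (-547 - 2465)) = 1/(1/3616 - 3012) = 1/(-10891391/3616) = -3616/10891391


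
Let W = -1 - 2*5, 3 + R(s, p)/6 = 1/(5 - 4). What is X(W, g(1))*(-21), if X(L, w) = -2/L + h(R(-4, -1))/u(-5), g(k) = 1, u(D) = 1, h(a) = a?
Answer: 2730/11 ≈ 248.18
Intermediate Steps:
R(s, p) = -12 (R(s, p) = -18 + 6/(5 - 4) = -18 + 6/1 = -18 + 6*1 = -18 + 6 = -12)
W = -11 (W = -1 - 10 = -11)
X(L, w) = -12 - 2/L (X(L, w) = -2/L - 12/1 = -2/L - 12*1 = -2/L - 12 = -12 - 2/L)
X(W, g(1))*(-21) = (-12 - 2/(-11))*(-21) = (-12 - 2*(-1/11))*(-21) = (-12 + 2/11)*(-21) = -130/11*(-21) = 2730/11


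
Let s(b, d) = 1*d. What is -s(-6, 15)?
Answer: -15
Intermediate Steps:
s(b, d) = d
-s(-6, 15) = -1*15 = -15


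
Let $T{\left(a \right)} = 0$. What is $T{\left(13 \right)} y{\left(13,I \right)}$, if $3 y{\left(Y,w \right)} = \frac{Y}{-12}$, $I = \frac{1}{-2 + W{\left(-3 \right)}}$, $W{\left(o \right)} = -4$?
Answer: $0$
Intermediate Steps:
$I = - \frac{1}{6}$ ($I = \frac{1}{-2 - 4} = \frac{1}{-6} = - \frac{1}{6} \approx -0.16667$)
$y{\left(Y,w \right)} = - \frac{Y}{36}$ ($y{\left(Y,w \right)} = \frac{Y \frac{1}{-12}}{3} = \frac{Y \left(- \frac{1}{12}\right)}{3} = \frac{\left(- \frac{1}{12}\right) Y}{3} = - \frac{Y}{36}$)
$T{\left(13 \right)} y{\left(13,I \right)} = 0 \left(\left(- \frac{1}{36}\right) 13\right) = 0 \left(- \frac{13}{36}\right) = 0$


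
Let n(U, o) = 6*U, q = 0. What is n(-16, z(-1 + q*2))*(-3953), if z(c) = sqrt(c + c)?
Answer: 379488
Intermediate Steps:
z(c) = sqrt(2)*sqrt(c) (z(c) = sqrt(2*c) = sqrt(2)*sqrt(c))
n(-16, z(-1 + q*2))*(-3953) = (6*(-16))*(-3953) = -96*(-3953) = 379488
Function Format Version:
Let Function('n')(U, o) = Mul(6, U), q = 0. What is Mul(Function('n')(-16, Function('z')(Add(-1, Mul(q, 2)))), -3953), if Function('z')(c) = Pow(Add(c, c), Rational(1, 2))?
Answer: 379488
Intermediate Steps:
Function('z')(c) = Mul(Pow(2, Rational(1, 2)), Pow(c, Rational(1, 2))) (Function('z')(c) = Pow(Mul(2, c), Rational(1, 2)) = Mul(Pow(2, Rational(1, 2)), Pow(c, Rational(1, 2))))
Mul(Function('n')(-16, Function('z')(Add(-1, Mul(q, 2)))), -3953) = Mul(Mul(6, -16), -3953) = Mul(-96, -3953) = 379488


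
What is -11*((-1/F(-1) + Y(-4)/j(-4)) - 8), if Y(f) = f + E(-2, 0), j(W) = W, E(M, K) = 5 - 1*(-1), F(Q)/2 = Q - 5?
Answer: 1111/12 ≈ 92.583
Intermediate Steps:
F(Q) = -10 + 2*Q (F(Q) = 2*(Q - 5) = 2*(-5 + Q) = -10 + 2*Q)
E(M, K) = 6 (E(M, K) = 5 + 1 = 6)
Y(f) = 6 + f (Y(f) = f + 6 = 6 + f)
-11*((-1/F(-1) + Y(-4)/j(-4)) - 8) = -11*((-1/(-10 + 2*(-1)) + (6 - 4)/(-4)) - 8) = -11*((-1/(-10 - 2) + 2*(-1/4)) - 8) = -11*((-1/(-12) - 1/2) - 8) = -11*((-1*(-1/12) - 1/2) - 8) = -11*((1/12 - 1/2) - 8) = -11*(-5/12 - 8) = -11*(-101/12) = 1111/12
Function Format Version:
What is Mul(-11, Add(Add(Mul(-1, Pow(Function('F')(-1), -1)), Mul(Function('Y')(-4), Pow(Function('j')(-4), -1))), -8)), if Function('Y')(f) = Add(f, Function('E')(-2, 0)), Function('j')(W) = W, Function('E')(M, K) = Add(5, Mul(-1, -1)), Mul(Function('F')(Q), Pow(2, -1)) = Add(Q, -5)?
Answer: Rational(1111, 12) ≈ 92.583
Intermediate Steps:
Function('F')(Q) = Add(-10, Mul(2, Q)) (Function('F')(Q) = Mul(2, Add(Q, -5)) = Mul(2, Add(-5, Q)) = Add(-10, Mul(2, Q)))
Function('E')(M, K) = 6 (Function('E')(M, K) = Add(5, 1) = 6)
Function('Y')(f) = Add(6, f) (Function('Y')(f) = Add(f, 6) = Add(6, f))
Mul(-11, Add(Add(Mul(-1, Pow(Function('F')(-1), -1)), Mul(Function('Y')(-4), Pow(Function('j')(-4), -1))), -8)) = Mul(-11, Add(Add(Mul(-1, Pow(Add(-10, Mul(2, -1)), -1)), Mul(Add(6, -4), Pow(-4, -1))), -8)) = Mul(-11, Add(Add(Mul(-1, Pow(Add(-10, -2), -1)), Mul(2, Rational(-1, 4))), -8)) = Mul(-11, Add(Add(Mul(-1, Pow(-12, -1)), Rational(-1, 2)), -8)) = Mul(-11, Add(Add(Mul(-1, Rational(-1, 12)), Rational(-1, 2)), -8)) = Mul(-11, Add(Add(Rational(1, 12), Rational(-1, 2)), -8)) = Mul(-11, Add(Rational(-5, 12), -8)) = Mul(-11, Rational(-101, 12)) = Rational(1111, 12)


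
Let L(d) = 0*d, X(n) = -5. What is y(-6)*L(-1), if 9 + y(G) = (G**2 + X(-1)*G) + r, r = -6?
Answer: 0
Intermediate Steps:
y(G) = -15 + G**2 - 5*G (y(G) = -9 + ((G**2 - 5*G) - 6) = -9 + (-6 + G**2 - 5*G) = -15 + G**2 - 5*G)
L(d) = 0
y(-6)*L(-1) = (-15 + (-6)**2 - 5*(-6))*0 = (-15 + 36 + 30)*0 = 51*0 = 0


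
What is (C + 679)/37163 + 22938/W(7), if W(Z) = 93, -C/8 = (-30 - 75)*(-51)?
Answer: 40405901/164579 ≈ 245.51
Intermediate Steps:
C = -42840 (C = -8*(-30 - 75)*(-51) = -(-840)*(-51) = -8*5355 = -42840)
(C + 679)/37163 + 22938/W(7) = (-42840 + 679)/37163 + 22938/93 = -42161*1/37163 + 22938*(1/93) = -6023/5309 + 7646/31 = 40405901/164579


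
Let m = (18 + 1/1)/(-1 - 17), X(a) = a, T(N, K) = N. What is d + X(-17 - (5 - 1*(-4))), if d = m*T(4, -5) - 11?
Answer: -371/9 ≈ -41.222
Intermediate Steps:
m = -19/18 (m = (18 + 1)/(-18) = 19*(-1/18) = -19/18 ≈ -1.0556)
d = -137/9 (d = -19/18*4 - 11 = -38/9 - 11 = -137/9 ≈ -15.222)
d + X(-17 - (5 - 1*(-4))) = -137/9 + (-17 - (5 - 1*(-4))) = -137/9 + (-17 - (5 + 4)) = -137/9 + (-17 - 1*9) = -137/9 + (-17 - 9) = -137/9 - 26 = -371/9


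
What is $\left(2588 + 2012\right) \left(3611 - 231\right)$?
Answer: $15548000$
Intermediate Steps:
$\left(2588 + 2012\right) \left(3611 - 231\right) = 4600 \cdot 3380 = 15548000$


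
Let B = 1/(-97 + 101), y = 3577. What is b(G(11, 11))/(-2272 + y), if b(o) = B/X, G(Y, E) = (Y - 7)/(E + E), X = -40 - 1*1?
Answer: -1/214020 ≈ -4.6725e-6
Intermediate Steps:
X = -41 (X = -40 - 1 = -41)
B = ¼ (B = 1/4 = ¼ ≈ 0.25000)
G(Y, E) = (-7 + Y)/(2*E) (G(Y, E) = (-7 + Y)/((2*E)) = (-7 + Y)*(1/(2*E)) = (-7 + Y)/(2*E))
b(o) = -1/164 (b(o) = (¼)/(-41) = (¼)*(-1/41) = -1/164)
b(G(11, 11))/(-2272 + y) = -1/(164*(-2272 + 3577)) = -1/164/1305 = -1/164*1/1305 = -1/214020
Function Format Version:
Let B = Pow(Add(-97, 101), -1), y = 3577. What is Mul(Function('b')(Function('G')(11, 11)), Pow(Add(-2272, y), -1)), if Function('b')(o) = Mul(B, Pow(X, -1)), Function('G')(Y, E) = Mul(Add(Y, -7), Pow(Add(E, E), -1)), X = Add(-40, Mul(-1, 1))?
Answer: Rational(-1, 214020) ≈ -4.6725e-6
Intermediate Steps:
X = -41 (X = Add(-40, -1) = -41)
B = Rational(1, 4) (B = Pow(4, -1) = Rational(1, 4) ≈ 0.25000)
Function('G')(Y, E) = Mul(Rational(1, 2), Pow(E, -1), Add(-7, Y)) (Function('G')(Y, E) = Mul(Add(-7, Y), Pow(Mul(2, E), -1)) = Mul(Add(-7, Y), Mul(Rational(1, 2), Pow(E, -1))) = Mul(Rational(1, 2), Pow(E, -1), Add(-7, Y)))
Function('b')(o) = Rational(-1, 164) (Function('b')(o) = Mul(Rational(1, 4), Pow(-41, -1)) = Mul(Rational(1, 4), Rational(-1, 41)) = Rational(-1, 164))
Mul(Function('b')(Function('G')(11, 11)), Pow(Add(-2272, y), -1)) = Mul(Rational(-1, 164), Pow(Add(-2272, 3577), -1)) = Mul(Rational(-1, 164), Pow(1305, -1)) = Mul(Rational(-1, 164), Rational(1, 1305)) = Rational(-1, 214020)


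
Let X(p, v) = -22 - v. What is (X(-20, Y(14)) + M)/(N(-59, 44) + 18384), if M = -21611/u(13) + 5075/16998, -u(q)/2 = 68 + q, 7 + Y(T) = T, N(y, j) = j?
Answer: 1413281/248748732 ≈ 0.0056816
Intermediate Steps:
Y(T) = -7 + T
u(q) = -136 - 2*q (u(q) = -2*(68 + q) = -136 - 2*q)
M = 30680494/229473 (M = -21611/(-136 - 2*13) + 5075/16998 = -21611/(-136 - 26) + 5075*(1/16998) = -21611/(-162) + 5075/16998 = -21611*(-1/162) + 5075/16998 = 21611/162 + 5075/16998 = 30680494/229473 ≈ 133.70)
(X(-20, Y(14)) + M)/(N(-59, 44) + 18384) = ((-22 - (-7 + 14)) + 30680494/229473)/(44 + 18384) = ((-22 - 1*7) + 30680494/229473)/18428 = ((-22 - 7) + 30680494/229473)*(1/18428) = (-29 + 30680494/229473)*(1/18428) = (24025777/229473)*(1/18428) = 1413281/248748732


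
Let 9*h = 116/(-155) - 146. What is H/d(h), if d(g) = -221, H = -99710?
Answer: 7670/17 ≈ 451.18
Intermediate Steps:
h = -7582/465 (h = (116/(-155) - 146)/9 = (116*(-1/155) - 146)/9 = (-116/155 - 146)/9 = (⅑)*(-22746/155) = -7582/465 ≈ -16.305)
H/d(h) = -99710/(-221) = -99710*(-1/221) = 7670/17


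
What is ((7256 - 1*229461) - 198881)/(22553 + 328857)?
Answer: -210543/175705 ≈ -1.1983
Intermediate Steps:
((7256 - 1*229461) - 198881)/(22553 + 328857) = ((7256 - 229461) - 198881)/351410 = (-222205 - 198881)*(1/351410) = -421086*1/351410 = -210543/175705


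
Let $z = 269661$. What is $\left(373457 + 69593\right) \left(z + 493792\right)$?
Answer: $338247851650$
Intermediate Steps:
$\left(373457 + 69593\right) \left(z + 493792\right) = \left(373457 + 69593\right) \left(269661 + 493792\right) = 443050 \cdot 763453 = 338247851650$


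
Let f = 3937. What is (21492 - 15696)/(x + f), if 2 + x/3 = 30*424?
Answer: 828/6013 ≈ 0.13770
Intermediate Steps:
x = 38154 (x = -6 + 3*(30*424) = -6 + 3*12720 = -6 + 38160 = 38154)
(21492 - 15696)/(x + f) = (21492 - 15696)/(38154 + 3937) = 5796/42091 = 5796*(1/42091) = 828/6013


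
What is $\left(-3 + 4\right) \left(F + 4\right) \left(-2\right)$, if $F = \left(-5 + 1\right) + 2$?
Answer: $-4$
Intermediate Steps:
$F = -2$ ($F = -4 + 2 = -2$)
$\left(-3 + 4\right) \left(F + 4\right) \left(-2\right) = \left(-3 + 4\right) \left(-2 + 4\right) \left(-2\right) = 1 \cdot 2 \left(-2\right) = 2 \left(-2\right) = -4$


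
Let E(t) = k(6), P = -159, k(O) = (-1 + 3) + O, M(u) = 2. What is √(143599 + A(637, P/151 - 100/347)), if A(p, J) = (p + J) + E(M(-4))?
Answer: √396010374330215/52397 ≈ 379.79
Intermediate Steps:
k(O) = 2 + O
E(t) = 8 (E(t) = 2 + 6 = 8)
A(p, J) = 8 + J + p (A(p, J) = (p + J) + 8 = (J + p) + 8 = 8 + J + p)
√(143599 + A(637, P/151 - 100/347)) = √(143599 + (8 + (-159/151 - 100/347) + 637)) = √(143599 + (8 - 70273/52397 + 637)) = √(143599 + 33725792/52397) = √(7557882595/52397) = √396010374330215/52397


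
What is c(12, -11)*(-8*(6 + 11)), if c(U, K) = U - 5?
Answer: -952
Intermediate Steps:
c(U, K) = -5 + U
c(12, -11)*(-8*(6 + 11)) = (-5 + 12)*(-8*(6 + 11)) = 7*(-8*17) = 7*(-136) = -952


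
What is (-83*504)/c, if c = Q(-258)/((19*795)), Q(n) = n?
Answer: 105312060/43 ≈ 2.4491e+6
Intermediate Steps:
c = -86/5035 (c = -258/(19*795) = -258/15105 = -258*1/15105 = -86/5035 ≈ -0.017080)
(-83*504)/c = (-83*504)/(-86/5035) = -41832*(-5035/86) = 105312060/43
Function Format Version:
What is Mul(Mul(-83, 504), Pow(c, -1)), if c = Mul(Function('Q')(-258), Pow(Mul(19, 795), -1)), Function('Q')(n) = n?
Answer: Rational(105312060, 43) ≈ 2.4491e+6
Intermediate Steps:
c = Rational(-86, 5035) (c = Mul(-258, Pow(Mul(19, 795), -1)) = Mul(-258, Pow(15105, -1)) = Mul(-258, Rational(1, 15105)) = Rational(-86, 5035) ≈ -0.017080)
Mul(Mul(-83, 504), Pow(c, -1)) = Mul(Mul(-83, 504), Pow(Rational(-86, 5035), -1)) = Mul(-41832, Rational(-5035, 86)) = Rational(105312060, 43)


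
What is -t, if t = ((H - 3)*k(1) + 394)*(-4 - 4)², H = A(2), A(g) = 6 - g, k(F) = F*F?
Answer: -25280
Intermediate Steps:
k(F) = F²
H = 4 (H = 6 - 1*2 = 6 - 2 = 4)
t = 25280 (t = ((4 - 3)*1² + 394)*(-4 - 4)² = (1*1 + 394)*(-8)² = (1 + 394)*64 = 395*64 = 25280)
-t = -1*25280 = -25280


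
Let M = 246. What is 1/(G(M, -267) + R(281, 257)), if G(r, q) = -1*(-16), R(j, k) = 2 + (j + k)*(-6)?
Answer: -1/3210 ≈ -0.00031153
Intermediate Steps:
R(j, k) = 2 - 6*j - 6*k (R(j, k) = 2 + (-6*j - 6*k) = 2 - 6*j - 6*k)
G(r, q) = 16
1/(G(M, -267) + R(281, 257)) = 1/(16 + (2 - 6*281 - 6*257)) = 1/(16 + (2 - 1686 - 1542)) = 1/(16 - 3226) = 1/(-3210) = -1/3210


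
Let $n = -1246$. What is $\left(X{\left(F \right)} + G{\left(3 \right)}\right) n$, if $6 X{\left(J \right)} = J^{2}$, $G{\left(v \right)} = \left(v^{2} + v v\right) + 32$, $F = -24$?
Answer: $-181916$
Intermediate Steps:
$G{\left(v \right)} = 32 + 2 v^{2}$ ($G{\left(v \right)} = \left(v^{2} + v^{2}\right) + 32 = 2 v^{2} + 32 = 32 + 2 v^{2}$)
$X{\left(J \right)} = \frac{J^{2}}{6}$
$\left(X{\left(F \right)} + G{\left(3 \right)}\right) n = \left(\frac{\left(-24\right)^{2}}{6} + \left(32 + 2 \cdot 3^{2}\right)\right) \left(-1246\right) = \left(\frac{1}{6} \cdot 576 + \left(32 + 2 \cdot 9\right)\right) \left(-1246\right) = \left(96 + \left(32 + 18\right)\right) \left(-1246\right) = \left(96 + 50\right) \left(-1246\right) = 146 \left(-1246\right) = -181916$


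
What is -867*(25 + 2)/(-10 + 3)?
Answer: 23409/7 ≈ 3344.1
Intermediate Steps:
-867*(25 + 2)/(-10 + 3) = -23409/(-7) = -23409*(-1)/7 = -867*(-27/7) = 23409/7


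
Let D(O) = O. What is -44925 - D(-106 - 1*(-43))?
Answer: -44862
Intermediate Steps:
-44925 - D(-106 - 1*(-43)) = -44925 - (-106 - 1*(-43)) = -44925 - (-106 + 43) = -44925 - 1*(-63) = -44925 + 63 = -44862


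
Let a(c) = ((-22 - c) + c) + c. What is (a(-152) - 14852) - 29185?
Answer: -44211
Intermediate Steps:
a(c) = -22 + c
(a(-152) - 14852) - 29185 = ((-22 - 152) - 14852) - 29185 = (-174 - 14852) - 29185 = -15026 - 29185 = -44211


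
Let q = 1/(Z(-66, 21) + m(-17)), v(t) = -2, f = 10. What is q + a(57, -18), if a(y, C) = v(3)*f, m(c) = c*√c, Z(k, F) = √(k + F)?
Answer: -20 + 1/(-17*I*√17 + 3*I*√5) ≈ -20.0 + 0.015777*I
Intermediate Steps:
Z(k, F) = √(F + k)
m(c) = c^(3/2)
q = 1/(-17*I*√17 + 3*I*√5) (q = 1/(√(21 - 66) + (-17)^(3/2)) = 1/(√(-45) - 17*I*√17) = 1/(3*I*√5 - 17*I*√17) = 1/(-17*I*√17 + 3*I*√5) ≈ 0.015777*I)
a(y, C) = -20 (a(y, C) = -2*10 = -20)
q + a(57, -18) = I/(-3*√5 + 17*√17) - 20 = -20 + I/(-3*√5 + 17*√17)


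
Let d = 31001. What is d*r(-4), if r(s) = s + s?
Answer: -248008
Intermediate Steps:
r(s) = 2*s
d*r(-4) = 31001*(2*(-4)) = 31001*(-8) = -248008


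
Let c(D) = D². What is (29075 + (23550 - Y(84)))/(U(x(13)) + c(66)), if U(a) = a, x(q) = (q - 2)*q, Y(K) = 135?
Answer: 52490/4499 ≈ 11.667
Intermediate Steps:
x(q) = q*(-2 + q) (x(q) = (-2 + q)*q = q*(-2 + q))
(29075 + (23550 - Y(84)))/(U(x(13)) + c(66)) = (29075 + (23550 - 1*135))/(13*(-2 + 13) + 66²) = (29075 + (23550 - 135))/(13*11 + 4356) = (29075 + 23415)/(143 + 4356) = 52490/4499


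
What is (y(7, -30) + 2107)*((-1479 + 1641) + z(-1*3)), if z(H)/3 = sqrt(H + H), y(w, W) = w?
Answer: 342468 + 6342*I*sqrt(6) ≈ 3.4247e+5 + 15535.0*I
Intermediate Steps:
z(H) = 3*sqrt(2)*sqrt(H) (z(H) = 3*sqrt(H + H) = 3*sqrt(2*H) = 3*(sqrt(2)*sqrt(H)) = 3*sqrt(2)*sqrt(H))
(y(7, -30) + 2107)*((-1479 + 1641) + z(-1*3)) = (7 + 2107)*((-1479 + 1641) + 3*sqrt(2)*sqrt(-1*3)) = 2114*(162 + 3*sqrt(2)*sqrt(-3)) = 2114*(162 + 3*sqrt(2)*(I*sqrt(3))) = 2114*(162 + 3*I*sqrt(6)) = 342468 + 6342*I*sqrt(6)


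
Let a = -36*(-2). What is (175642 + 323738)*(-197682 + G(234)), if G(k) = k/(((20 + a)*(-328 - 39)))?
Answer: -833282357281290/8441 ≈ -9.8718e+10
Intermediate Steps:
a = 72
G(k) = -k/33764 (G(k) = k/(((20 + 72)*(-328 - 39))) = k/((92*(-367))) = k/(-33764) = k*(-1/33764) = -k/33764)
(175642 + 323738)*(-197682 + G(234)) = (175642 + 323738)*(-197682 - 1/33764*234) = 499380*(-197682 - 117/16882) = 499380*(-3337267641/16882) = -833282357281290/8441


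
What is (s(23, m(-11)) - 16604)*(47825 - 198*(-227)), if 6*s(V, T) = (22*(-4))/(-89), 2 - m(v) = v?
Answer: -411274623704/267 ≈ -1.5404e+9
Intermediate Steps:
m(v) = 2 - v
s(V, T) = 44/267 (s(V, T) = ((22*(-4))/(-89))/6 = (-88*(-1/89))/6 = (⅙)*(88/89) = 44/267)
(s(23, m(-11)) - 16604)*(47825 - 198*(-227)) = (44/267 - 16604)*(47825 - 198*(-227)) = -4433224*(47825 + 44946)/267 = -4433224/267*92771 = -411274623704/267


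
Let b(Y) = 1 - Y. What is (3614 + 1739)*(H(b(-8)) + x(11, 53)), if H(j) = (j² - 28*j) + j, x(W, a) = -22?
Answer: -984952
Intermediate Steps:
H(j) = j² - 27*j
(3614 + 1739)*(H(b(-8)) + x(11, 53)) = (3614 + 1739)*((1 - 1*(-8))*(-27 + (1 - 1*(-8))) - 22) = 5353*((1 + 8)*(-27 + (1 + 8)) - 22) = 5353*(9*(-27 + 9) - 22) = 5353*(9*(-18) - 22) = 5353*(-162 - 22) = 5353*(-184) = -984952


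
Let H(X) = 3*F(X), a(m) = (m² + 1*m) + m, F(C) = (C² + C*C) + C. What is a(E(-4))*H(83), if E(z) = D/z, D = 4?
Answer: -41583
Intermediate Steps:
E(z) = 4/z
F(C) = C + 2*C² (F(C) = (C² + C²) + C = 2*C² + C = C + 2*C²)
a(m) = m² + 2*m (a(m) = (m² + m) + m = (m + m²) + m = m² + 2*m)
H(X) = 3*X*(1 + 2*X) (H(X) = 3*(X*(1 + 2*X)) = 3*X*(1 + 2*X))
a(E(-4))*H(83) = ((4/(-4))*(2 + 4/(-4)))*(3*83*(1 + 2*83)) = ((4*(-¼))*(2 + 4*(-¼)))*(3*83*(1 + 166)) = (-(2 - 1))*(3*83*167) = -1*1*41583 = -1*41583 = -41583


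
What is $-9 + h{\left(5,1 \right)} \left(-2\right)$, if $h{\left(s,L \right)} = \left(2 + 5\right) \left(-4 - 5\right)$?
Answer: $117$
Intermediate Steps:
$h{\left(s,L \right)} = -63$ ($h{\left(s,L \right)} = 7 \left(-9\right) = -63$)
$-9 + h{\left(5,1 \right)} \left(-2\right) = -9 - -126 = -9 + 126 = 117$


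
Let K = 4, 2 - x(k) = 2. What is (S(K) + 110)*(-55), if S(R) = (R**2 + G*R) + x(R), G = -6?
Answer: -5610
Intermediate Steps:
x(k) = 0 (x(k) = 2 - 1*2 = 2 - 2 = 0)
S(R) = R**2 - 6*R (S(R) = (R**2 - 6*R) + 0 = R**2 - 6*R)
(S(K) + 110)*(-55) = (4*(-6 + 4) + 110)*(-55) = (4*(-2) + 110)*(-55) = (-8 + 110)*(-55) = 102*(-55) = -5610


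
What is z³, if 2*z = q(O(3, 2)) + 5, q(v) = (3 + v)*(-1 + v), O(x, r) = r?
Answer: 125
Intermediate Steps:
q(v) = (-1 + v)*(3 + v)
z = 5 (z = ((-3 + 2² + 2*2) + 5)/2 = ((-3 + 4 + 4) + 5)/2 = (5 + 5)/2 = (½)*10 = 5)
z³ = 5³ = 125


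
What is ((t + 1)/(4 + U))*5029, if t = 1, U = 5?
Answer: 10058/9 ≈ 1117.6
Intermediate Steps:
((t + 1)/(4 + U))*5029 = ((1 + 1)/(4 + 5))*5029 = (2/9)*5029 = 10058/9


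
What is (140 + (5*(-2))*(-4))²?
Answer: 32400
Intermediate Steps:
(140 + (5*(-2))*(-4))² = (140 - 10*(-4))² = (140 + 40)² = 180² = 32400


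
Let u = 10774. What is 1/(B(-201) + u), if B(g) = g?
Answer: 1/10573 ≈ 9.4581e-5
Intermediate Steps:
1/(B(-201) + u) = 1/(-201 + 10774) = 1/10573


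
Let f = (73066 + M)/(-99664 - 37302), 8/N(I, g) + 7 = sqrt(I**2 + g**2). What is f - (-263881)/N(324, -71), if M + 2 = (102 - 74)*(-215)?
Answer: -126499805837/547864 + 263881*sqrt(110017)/8 ≈ 1.0710e+7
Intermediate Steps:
N(I, g) = 8/(-7 + sqrt(I**2 + g**2))
M = -6022 (M = -2 + (102 - 74)*(-215) = -2 + 28*(-215) = -2 - 6020 = -6022)
f = -33522/68483 (f = (73066 - 6022)/(-99664 - 37302) = 67044/(-136966) = 67044*(-1/136966) = -33522/68483 ≈ -0.48949)
f - (-263881)/N(324, -71) = -33522/68483 - (-263881)/(8/(-7 + sqrt(324**2 + (-71)**2))) = -33522/68483 - (-263881)/(8/(-7 + sqrt(104976 + 5041))) = -33522/68483 - (-263881)/(8/(-7 + sqrt(110017))) = -33522/68483 - (-263881)*(-7/8 + sqrt(110017)/8) = -33522/68483 - (1847167/8 - 263881*sqrt(110017)/8) = -33522/68483 + (-1847167/8 + 263881*sqrt(110017)/8) = -126499805837/547864 + 263881*sqrt(110017)/8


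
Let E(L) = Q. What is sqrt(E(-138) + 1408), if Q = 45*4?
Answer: 2*sqrt(397) ≈ 39.850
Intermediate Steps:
Q = 180
E(L) = 180
sqrt(E(-138) + 1408) = sqrt(180 + 1408) = sqrt(1588) = 2*sqrt(397)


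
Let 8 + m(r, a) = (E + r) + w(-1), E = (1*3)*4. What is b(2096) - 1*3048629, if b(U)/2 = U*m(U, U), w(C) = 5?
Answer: 5775531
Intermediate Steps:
E = 12 (E = 3*4 = 12)
m(r, a) = 9 + r (m(r, a) = -8 + ((12 + r) + 5) = -8 + (17 + r) = 9 + r)
b(U) = 2*U*(9 + U) (b(U) = 2*(U*(9 + U)) = 2*U*(9 + U))
b(2096) - 1*3048629 = 2*2096*(9 + 2096) - 1*3048629 = 2*2096*2105 - 3048629 = 8824160 - 3048629 = 5775531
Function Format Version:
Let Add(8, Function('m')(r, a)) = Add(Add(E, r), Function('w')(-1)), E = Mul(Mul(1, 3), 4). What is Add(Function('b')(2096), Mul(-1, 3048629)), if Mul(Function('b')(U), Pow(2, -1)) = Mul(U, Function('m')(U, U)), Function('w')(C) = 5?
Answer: 5775531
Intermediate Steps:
E = 12 (E = Mul(3, 4) = 12)
Function('m')(r, a) = Add(9, r) (Function('m')(r, a) = Add(-8, Add(Add(12, r), 5)) = Add(-8, Add(17, r)) = Add(9, r))
Function('b')(U) = Mul(2, U, Add(9, U)) (Function('b')(U) = Mul(2, Mul(U, Add(9, U))) = Mul(2, U, Add(9, U)))
Add(Function('b')(2096), Mul(-1, 3048629)) = Add(Mul(2, 2096, Add(9, 2096)), Mul(-1, 3048629)) = Add(Mul(2, 2096, 2105), -3048629) = Add(8824160, -3048629) = 5775531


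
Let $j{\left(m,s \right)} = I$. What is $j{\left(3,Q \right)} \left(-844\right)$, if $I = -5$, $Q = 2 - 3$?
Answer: $4220$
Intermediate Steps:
$Q = -1$ ($Q = 2 - 3 = -1$)
$j{\left(m,s \right)} = -5$
$j{\left(3,Q \right)} \left(-844\right) = \left(-5\right) \left(-844\right) = 4220$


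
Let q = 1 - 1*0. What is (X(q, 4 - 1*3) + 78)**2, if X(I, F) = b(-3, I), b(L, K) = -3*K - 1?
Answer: 5476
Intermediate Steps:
b(L, K) = -1 - 3*K
q = 1 (q = 1 + 0 = 1)
X(I, F) = -1 - 3*I
(X(q, 4 - 1*3) + 78)**2 = ((-1 - 3*1) + 78)**2 = ((-1 - 3) + 78)**2 = (-4 + 78)**2 = 74**2 = 5476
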